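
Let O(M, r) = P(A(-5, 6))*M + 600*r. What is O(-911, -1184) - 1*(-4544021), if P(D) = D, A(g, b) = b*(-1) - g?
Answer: 3834532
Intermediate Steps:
A(g, b) = -b - g
O(M, r) = -M + 600*r (O(M, r) = (-1*6 - 1*(-5))*M + 600*r = (-6 + 5)*M + 600*r = -M + 600*r)
O(-911, -1184) - 1*(-4544021) = (-1*(-911) + 600*(-1184)) - 1*(-4544021) = (911 - 710400) + 4544021 = -709489 + 4544021 = 3834532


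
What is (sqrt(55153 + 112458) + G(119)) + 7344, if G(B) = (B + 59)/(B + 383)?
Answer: 1843433/251 + sqrt(167611) ≈ 7753.8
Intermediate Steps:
G(B) = (59 + B)/(383 + B)
(sqrt(55153 + 112458) + G(119)) + 7344 = (sqrt(55153 + 112458) + (59 + 119)/(383 + 119)) + 7344 = (sqrt(167611) + 178/502) + 7344 = (sqrt(167611) + (1/502)*178) + 7344 = (sqrt(167611) + 89/251) + 7344 = (89/251 + sqrt(167611)) + 7344 = 1843433/251 + sqrt(167611)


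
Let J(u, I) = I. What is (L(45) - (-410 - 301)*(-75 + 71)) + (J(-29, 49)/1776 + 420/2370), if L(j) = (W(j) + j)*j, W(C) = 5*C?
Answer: 1305697759/140304 ≈ 9306.2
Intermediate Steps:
L(j) = 6*j² (L(j) = (5*j + j)*j = (6*j)*j = 6*j²)
(L(45) - (-410 - 301)*(-75 + 71)) + (J(-29, 49)/1776 + 420/2370) = (6*45² - (-410 - 301)*(-75 + 71)) + (49/1776 + 420/2370) = (6*2025 - (-711)*(-4)) + (49*(1/1776) + 420*(1/2370)) = (12150 - 1*2844) + (49/1776 + 14/79) = (12150 - 2844) + 28735/140304 = 9306 + 28735/140304 = 1305697759/140304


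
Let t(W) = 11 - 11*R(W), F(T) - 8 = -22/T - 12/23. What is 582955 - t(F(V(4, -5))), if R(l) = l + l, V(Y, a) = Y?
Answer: 13408713/23 ≈ 5.8299e+5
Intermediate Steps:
F(T) = 172/23 - 22/T (F(T) = 8 + (-22/T - 12/23) = 8 + (-12/23 - 22/T) = 172/23 - 22/T)
R(l) = 2*l
t(W) = 11 - 22*W
582955 - t(F(V(4, -5))) = 582955 - (11 - 22*(172/23 - 22/4)) = 582955 - (11 - 22*(172/23 - 22*¼)) = 582955 - (11 - 22*(172/23 - 11/2)) = 582955 - (11 - 22*91/46) = 582955 - (11 - 1001/23) = 582955 - 1*(-748/23) = 582955 + 748/23 = 13408713/23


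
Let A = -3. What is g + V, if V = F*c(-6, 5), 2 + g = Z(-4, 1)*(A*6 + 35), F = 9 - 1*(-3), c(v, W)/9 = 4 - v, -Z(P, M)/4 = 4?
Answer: 806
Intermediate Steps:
Z(P, M) = -16 (Z(P, M) = -4*4 = -16)
c(v, W) = 36 - 9*v (c(v, W) = 9*(4 - v) = 36 - 9*v)
F = 12 (F = 9 + 3 = 12)
g = -274 (g = -2 - 16*(-3*6 + 35) = -2 - 16*(-18 + 35) = -2 - 16*17 = -2 - 272 = -274)
V = 1080 (V = 12*(36 - 9*(-6)) = 12*(36 + 54) = 12*90 = 1080)
g + V = -274 + 1080 = 806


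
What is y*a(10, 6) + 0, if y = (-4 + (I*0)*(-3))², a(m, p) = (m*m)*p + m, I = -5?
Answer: 9760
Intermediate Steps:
a(m, p) = m + p*m² (a(m, p) = m²*p + m = p*m² + m = m + p*m²)
y = 16 (y = (-4 - 5*0*(-3))² = (-4 + 0*(-3))² = (-4 + 0)² = (-4)² = 16)
y*a(10, 6) + 0 = 16*(10*(1 + 10*6)) + 0 = 16*(10*(1 + 60)) + 0 = 16*(10*61) + 0 = 16*610 + 0 = 9760 + 0 = 9760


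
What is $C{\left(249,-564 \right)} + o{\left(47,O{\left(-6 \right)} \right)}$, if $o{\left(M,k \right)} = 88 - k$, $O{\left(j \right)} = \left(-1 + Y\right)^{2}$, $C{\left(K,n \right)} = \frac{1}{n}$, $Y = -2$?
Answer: $\frac{44555}{564} \approx 78.998$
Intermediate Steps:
$O{\left(j \right)} = 9$ ($O{\left(j \right)} = \left(-1 - 2\right)^{2} = \left(-3\right)^{2} = 9$)
$C{\left(249,-564 \right)} + o{\left(47,O{\left(-6 \right)} \right)} = \frac{1}{-564} + \left(88 - 9\right) = - \frac{1}{564} + \left(88 - 9\right) = - \frac{1}{564} + 79 = \frac{44555}{564}$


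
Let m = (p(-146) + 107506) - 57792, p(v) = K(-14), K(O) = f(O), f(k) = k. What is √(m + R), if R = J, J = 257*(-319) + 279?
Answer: 6*I*√889 ≈ 178.9*I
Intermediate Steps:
K(O) = O
p(v) = -14
J = -81704 (J = -81983 + 279 = -81704)
m = 49700 (m = (-14 + 107506) - 57792 = 107492 - 57792 = 49700)
R = -81704
√(m + R) = √(49700 - 81704) = √(-32004) = 6*I*√889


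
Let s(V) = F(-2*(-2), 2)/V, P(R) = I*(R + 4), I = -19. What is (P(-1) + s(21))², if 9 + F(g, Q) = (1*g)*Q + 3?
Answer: 1428025/441 ≈ 3238.2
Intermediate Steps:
F(g, Q) = -6 + Q*g (F(g, Q) = -9 + ((1*g)*Q + 3) = -9 + (g*Q + 3) = -9 + (Q*g + 3) = -9 + (3 + Q*g) = -6 + Q*g)
P(R) = -76 - 19*R (P(R) = -19*(R + 4) = -19*(4 + R) = -76 - 19*R)
s(V) = 2/V (s(V) = (-6 + 2*(-2*(-2)))/V = (-6 + 2*4)/V = (-6 + 8)/V = 2/V)
(P(-1) + s(21))² = ((-76 - 19*(-1)) + 2/21)² = ((-76 + 19) + 2*(1/21))² = (-57 + 2/21)² = (-1195/21)² = 1428025/441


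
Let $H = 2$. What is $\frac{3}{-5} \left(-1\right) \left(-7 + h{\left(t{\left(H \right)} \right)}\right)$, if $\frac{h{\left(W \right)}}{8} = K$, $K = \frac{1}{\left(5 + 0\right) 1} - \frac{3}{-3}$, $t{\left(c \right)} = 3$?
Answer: $\frac{39}{25} \approx 1.56$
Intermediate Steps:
$K = \frac{6}{5}$ ($K = \frac{1}{5} \cdot 1 - -1 = \frac{1}{5} \cdot 1 + 1 = \frac{1}{5} + 1 = \frac{6}{5} \approx 1.2$)
$h{\left(W \right)} = \frac{48}{5}$ ($h{\left(W \right)} = 8 \cdot \frac{6}{5} = \frac{48}{5}$)
$\frac{3}{-5} \left(-1\right) \left(-7 + h{\left(t{\left(H \right)} \right)}\right) = \frac{3}{-5} \left(-1\right) \left(-7 + \frac{48}{5}\right) = 3 \left(- \frac{1}{5}\right) \left(-1\right) \frac{13}{5} = \left(- \frac{3}{5}\right) \left(-1\right) \frac{13}{5} = \frac{3}{5} \cdot \frac{13}{5} = \frac{39}{25}$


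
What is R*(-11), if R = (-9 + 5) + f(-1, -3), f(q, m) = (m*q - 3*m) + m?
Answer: -55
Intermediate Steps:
f(q, m) = -2*m + m*q (f(q, m) = (-3*m + m*q) + m = -2*m + m*q)
R = 5 (R = (-9 + 5) - 3*(-2 - 1) = -4 - 3*(-3) = -4 + 9 = 5)
R*(-11) = 5*(-11) = -55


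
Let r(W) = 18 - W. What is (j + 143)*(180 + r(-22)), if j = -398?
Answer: -56100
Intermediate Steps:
(j + 143)*(180 + r(-22)) = (-398 + 143)*(180 + (18 - 1*(-22))) = -255*(180 + (18 + 22)) = -255*(180 + 40) = -255*220 = -56100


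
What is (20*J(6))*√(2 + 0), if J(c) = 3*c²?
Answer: 2160*√2 ≈ 3054.7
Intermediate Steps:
(20*J(6))*√(2 + 0) = (20*(3*6²))*√(2 + 0) = (20*(3*36))*√2 = (20*108)*√2 = 2160*√2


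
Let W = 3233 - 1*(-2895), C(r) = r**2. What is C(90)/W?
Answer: 2025/1532 ≈ 1.3218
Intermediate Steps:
W = 6128 (W = 3233 + 2895 = 6128)
C(90)/W = 90**2/6128 = 8100*(1/6128) = 2025/1532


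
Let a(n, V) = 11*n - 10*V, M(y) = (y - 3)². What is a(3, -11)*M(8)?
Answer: 3575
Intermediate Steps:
M(y) = (-3 + y)²
a(n, V) = -10*V + 11*n
a(3, -11)*M(8) = (-10*(-11) + 11*3)*(-3 + 8)² = (110 + 33)*5² = 143*25 = 3575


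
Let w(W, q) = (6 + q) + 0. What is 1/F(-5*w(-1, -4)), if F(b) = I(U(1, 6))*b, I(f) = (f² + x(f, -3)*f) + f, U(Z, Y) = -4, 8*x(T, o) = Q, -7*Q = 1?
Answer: -7/845 ≈ -0.0082840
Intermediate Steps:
Q = -⅐ (Q = -⅐*1 = -⅐ ≈ -0.14286)
x(T, o) = -1/56 (x(T, o) = (⅛)*(-⅐) = -1/56)
w(W, q) = 6 + q
I(f) = f² + 55*f/56 (I(f) = (f² - f/56) + f = f² + 55*f/56)
F(b) = 169*b/14 (F(b) = ((1/56)*(-4)*(55 + 56*(-4)))*b = ((1/56)*(-4)*(55 - 224))*b = ((1/56)*(-4)*(-169))*b = 169*b/14)
1/F(-5*w(-1, -4)) = 1/(169*(-5*(6 - 4))/14) = 1/(169*(-5*2)/14) = 1/((169/14)*(-10)) = 1/(-845/7) = -7/845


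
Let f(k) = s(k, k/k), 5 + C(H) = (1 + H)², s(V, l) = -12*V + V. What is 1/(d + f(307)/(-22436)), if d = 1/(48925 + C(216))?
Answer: 2154057924/324244829 ≈ 6.6433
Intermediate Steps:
s(V, l) = -11*V
C(H) = -5 + (1 + H)²
f(k) = -11*k
d = 1/96009 (d = 1/(48925 + (-5 + (1 + 216)²)) = 1/(48925 + (-5 + 217²)) = 1/(48925 + (-5 + 47089)) = 1/(48925 + 47084) = 1/96009 ≈ 1.0416e-5)
1/(d + f(307)/(-22436)) = 1/(1/96009 - 11*307/(-22436)) = 1/(1/96009 - 3377*(-1/22436)) = 1/(1/96009 + 3377/22436) = 1/(324244829/2154057924) = 2154057924/324244829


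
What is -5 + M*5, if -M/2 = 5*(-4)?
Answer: 195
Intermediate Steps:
M = 40 (M = -10*(-4) = -2*(-20) = 40)
-5 + M*5 = -5 + 40*5 = -5 + 200 = 195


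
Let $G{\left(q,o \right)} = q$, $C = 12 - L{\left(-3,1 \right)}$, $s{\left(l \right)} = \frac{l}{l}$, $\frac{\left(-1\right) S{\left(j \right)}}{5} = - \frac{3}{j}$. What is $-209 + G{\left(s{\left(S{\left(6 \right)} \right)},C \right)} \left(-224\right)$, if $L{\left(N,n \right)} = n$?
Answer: $-433$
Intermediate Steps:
$S{\left(j \right)} = \frac{15}{j}$ ($S{\left(j \right)} = - 5 \left(- \frac{3}{j}\right) = \frac{15}{j}$)
$s{\left(l \right)} = 1$
$C = 11$ ($C = 12 - 1 = 11$)
$-209 + G{\left(s{\left(S{\left(6 \right)} \right)},C \right)} \left(-224\right) = -209 + 1 \left(-224\right) = -209 - 224 = -433$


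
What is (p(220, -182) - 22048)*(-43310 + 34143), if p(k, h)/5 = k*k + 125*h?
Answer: -973553734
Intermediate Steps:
p(k, h) = 5*k² + 625*h (p(k, h) = 5*(k*k + 125*h) = 5*(k² + 125*h) = 5*k² + 625*h)
(p(220, -182) - 22048)*(-43310 + 34143) = ((5*220² + 625*(-182)) - 22048)*(-43310 + 34143) = ((5*48400 - 113750) - 22048)*(-9167) = ((242000 - 113750) - 22048)*(-9167) = (128250 - 22048)*(-9167) = 106202*(-9167) = -973553734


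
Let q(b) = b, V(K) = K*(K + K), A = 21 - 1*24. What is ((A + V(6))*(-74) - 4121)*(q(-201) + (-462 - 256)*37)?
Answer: 246979109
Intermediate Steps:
A = -3 (A = 21 - 24 = -3)
V(K) = 2*K**2 (V(K) = K*(2*K) = 2*K**2)
((A + V(6))*(-74) - 4121)*(q(-201) + (-462 - 256)*37) = ((-3 + 2*6**2)*(-74) - 4121)*(-201 + (-462 - 256)*37) = ((-3 + 2*36)*(-74) - 4121)*(-201 - 718*37) = ((-3 + 72)*(-74) - 4121)*(-201 - 26566) = (69*(-74) - 4121)*(-26767) = (-5106 - 4121)*(-26767) = -9227*(-26767) = 246979109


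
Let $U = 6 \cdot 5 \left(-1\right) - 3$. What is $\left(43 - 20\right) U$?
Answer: $-759$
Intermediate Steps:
$U = -33$ ($U = 30 \left(-1\right) - 3 = -30 - 3 = -33$)
$\left(43 - 20\right) U = \left(43 - 20\right) \left(-33\right) = 23 \left(-33\right) = -759$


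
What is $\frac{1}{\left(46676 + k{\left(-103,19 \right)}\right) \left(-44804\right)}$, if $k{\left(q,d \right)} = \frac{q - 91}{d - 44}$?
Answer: $- \frac{25}{52290479576} \approx -4.781 \cdot 10^{-10}$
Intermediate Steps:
$k{\left(q,d \right)} = \frac{-91 + q}{-44 + d}$
$\frac{1}{\left(46676 + k{\left(-103,19 \right)}\right) \left(-44804\right)} = \frac{1}{\left(46676 + \frac{-91 - 103}{-44 + 19}\right) \left(-44804\right)} = \frac{1}{46676 + \frac{1}{-25} \left(-194\right)} \left(- \frac{1}{44804}\right) = \frac{1}{46676 - - \frac{194}{25}} \left(- \frac{1}{44804}\right) = \frac{1}{46676 + \frac{194}{25}} \left(- \frac{1}{44804}\right) = \frac{1}{\frac{1167094}{25}} \left(- \frac{1}{44804}\right) = \frac{25}{1167094} \left(- \frac{1}{44804}\right) = - \frac{25}{52290479576}$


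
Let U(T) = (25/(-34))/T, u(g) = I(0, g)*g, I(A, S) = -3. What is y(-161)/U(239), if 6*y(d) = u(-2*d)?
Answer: 1308286/25 ≈ 52331.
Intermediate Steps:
u(g) = -3*g
y(d) = d (y(d) = (-(-6)*d)/6 = (6*d)/6 = d)
U(T) = -25/(34*T) (U(T) = (25*(-1/34))/T = -25/(34*T))
y(-161)/U(239) = -161/((-25/34/239)) = -161/((-25/34*1/239)) = -161/(-25/8126) = -161*(-8126/25) = 1308286/25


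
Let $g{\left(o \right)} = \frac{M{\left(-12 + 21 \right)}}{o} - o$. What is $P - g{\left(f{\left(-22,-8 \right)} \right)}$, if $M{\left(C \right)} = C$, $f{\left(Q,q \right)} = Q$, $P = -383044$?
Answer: $- \frac{8427443}{22} \approx -3.8307 \cdot 10^{5}$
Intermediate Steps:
$g{\left(o \right)} = - o + \frac{9}{o}$ ($g{\left(o \right)} = \frac{-12 + 21}{o} - o = \frac{9}{o} - o = - o + \frac{9}{o}$)
$P - g{\left(f{\left(-22,-8 \right)} \right)} = -383044 - \left(\left(-1\right) \left(-22\right) + \frac{9}{-22}\right) = -383044 - \left(22 + 9 \left(- \frac{1}{22}\right)\right) = -383044 - \left(22 - \frac{9}{22}\right) = -383044 - \frac{475}{22} = - \frac{8427443}{22}$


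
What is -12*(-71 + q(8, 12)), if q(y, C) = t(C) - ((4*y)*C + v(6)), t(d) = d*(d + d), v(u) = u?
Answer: 2076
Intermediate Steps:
t(d) = 2*d**2 (t(d) = d*(2*d) = 2*d**2)
q(y, C) = -6 + 2*C**2 - 4*C*y (q(y, C) = 2*C**2 - ((4*y)*C + 6) = 2*C**2 - (4*C*y + 6) = 2*C**2 - (6 + 4*C*y) = 2*C**2 + (-6 - 4*C*y) = -6 + 2*C**2 - 4*C*y)
-12*(-71 + q(8, 12)) = -12*(-71 + (-6 + 2*12**2 - 4*12*8)) = -12*(-71 + (-6 + 2*144 - 384)) = -12*(-71 + (-6 + 288 - 384)) = -12*(-71 - 102) = -12*(-173) = 2076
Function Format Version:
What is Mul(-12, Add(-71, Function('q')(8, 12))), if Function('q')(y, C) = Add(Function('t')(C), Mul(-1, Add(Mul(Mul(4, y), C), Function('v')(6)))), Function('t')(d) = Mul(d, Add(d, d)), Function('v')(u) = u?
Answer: 2076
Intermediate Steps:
Function('t')(d) = Mul(2, Pow(d, 2)) (Function('t')(d) = Mul(d, Mul(2, d)) = Mul(2, Pow(d, 2)))
Function('q')(y, C) = Add(-6, Mul(2, Pow(C, 2)), Mul(-4, C, y)) (Function('q')(y, C) = Add(Mul(2, Pow(C, 2)), Mul(-1, Add(Mul(Mul(4, y), C), 6))) = Add(Mul(2, Pow(C, 2)), Mul(-1, Add(Mul(4, C, y), 6))) = Add(Mul(2, Pow(C, 2)), Mul(-1, Add(6, Mul(4, C, y)))) = Add(Mul(2, Pow(C, 2)), Add(-6, Mul(-4, C, y))) = Add(-6, Mul(2, Pow(C, 2)), Mul(-4, C, y)))
Mul(-12, Add(-71, Function('q')(8, 12))) = Mul(-12, Add(-71, Add(-6, Mul(2, Pow(12, 2)), Mul(-4, 12, 8)))) = Mul(-12, Add(-71, Add(-6, Mul(2, 144), -384))) = Mul(-12, Add(-71, Add(-6, 288, -384))) = Mul(-12, Add(-71, -102)) = Mul(-12, -173) = 2076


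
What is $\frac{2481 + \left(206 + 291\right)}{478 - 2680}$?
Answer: $- \frac{1489}{1101} \approx -1.3524$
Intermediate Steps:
$\frac{2481 + \left(206 + 291\right)}{478 - 2680} = \frac{2481 + 497}{-2202} = 2978 \left(- \frac{1}{2202}\right) = - \frac{1489}{1101}$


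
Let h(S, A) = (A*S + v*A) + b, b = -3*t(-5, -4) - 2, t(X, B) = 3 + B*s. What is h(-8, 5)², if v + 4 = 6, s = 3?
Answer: 25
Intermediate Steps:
v = 2 (v = -4 + 6 = 2)
t(X, B) = 3 + 3*B (t(X, B) = 3 + B*3 = 3 + 3*B)
b = 25 (b = -3*(3 + 3*(-4)) - 2 = -3*(3 - 12) - 2 = -3*(-9) - 2 = 27 - 2 = 25)
h(S, A) = 25 + 2*A + A*S (h(S, A) = (A*S + 2*A) + 25 = (2*A + A*S) + 25 = 25 + 2*A + A*S)
h(-8, 5)² = (25 + 2*5 + 5*(-8))² = (25 + 10 - 40)² = (-5)² = 25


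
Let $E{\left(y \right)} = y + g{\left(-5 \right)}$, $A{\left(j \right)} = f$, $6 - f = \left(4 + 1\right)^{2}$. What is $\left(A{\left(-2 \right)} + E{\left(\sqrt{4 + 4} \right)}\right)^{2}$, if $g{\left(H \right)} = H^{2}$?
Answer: $44 + 24 \sqrt{2} \approx 77.941$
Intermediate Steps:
$f = -19$ ($f = 6 - \left(4 + 1\right)^{2} = 6 - 5^{2} = 6 - 25 = -19$)
$A{\left(j \right)} = -19$
$E{\left(y \right)} = 25 + y$ ($E{\left(y \right)} = y + \left(-5\right)^{2} = y + 25 = 25 + y$)
$\left(A{\left(-2 \right)} + E{\left(\sqrt{4 + 4} \right)}\right)^{2} = \left(-19 + \left(25 + \sqrt{4 + 4}\right)\right)^{2} = \left(-19 + \left(25 + \sqrt{8}\right)\right)^{2} = \left(-19 + \left(25 + 2 \sqrt{2}\right)\right)^{2} = \left(6 + 2 \sqrt{2}\right)^{2}$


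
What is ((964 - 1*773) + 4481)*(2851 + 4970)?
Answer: 36539712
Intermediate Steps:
((964 - 1*773) + 4481)*(2851 + 4970) = ((964 - 773) + 4481)*7821 = (191 + 4481)*7821 = 4672*7821 = 36539712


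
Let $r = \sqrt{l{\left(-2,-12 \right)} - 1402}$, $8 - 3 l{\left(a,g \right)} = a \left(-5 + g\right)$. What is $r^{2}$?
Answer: $- \frac{4232}{3} \approx -1410.7$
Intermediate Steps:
$l{\left(a,g \right)} = \frac{8}{3} - \frac{a \left(-5 + g\right)}{3}$
$r = \frac{46 i \sqrt{6}}{3}$ ($r = \sqrt{\left(\frac{8}{3} + \frac{5}{3} \left(-2\right) - \left(- \frac{2}{3}\right) \left(-12\right)\right) - 1402} = \sqrt{\left(\frac{8}{3} - \frac{10}{3} - 8\right) - 1402} = \sqrt{- \frac{26}{3} - 1402} = \sqrt{- \frac{4232}{3}} = \frac{46 i \sqrt{6}}{3} \approx 37.559 i$)
$r^{2} = \left(\frac{46 i \sqrt{6}}{3}\right)^{2} = - \frac{4232}{3}$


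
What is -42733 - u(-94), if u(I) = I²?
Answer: -51569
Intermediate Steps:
-42733 - u(-94) = -42733 - 1*(-94)² = -42733 - 1*8836 = -42733 - 8836 = -51569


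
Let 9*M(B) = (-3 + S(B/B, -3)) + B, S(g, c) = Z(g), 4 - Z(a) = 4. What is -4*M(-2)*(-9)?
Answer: -20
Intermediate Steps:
Z(a) = 0 (Z(a) = 4 - 1*4 = 4 - 4 = 0)
S(g, c) = 0
M(B) = -⅓ + B/9 (M(B) = ((-3 + 0) + B)/9 = (-3 + B)/9 = -⅓ + B/9)
-4*M(-2)*(-9) = -4*(-⅓ + (⅑)*(-2))*(-9) = -4*(-⅓ - 2/9)*(-9) = -4*(-5/9)*(-9) = (20/9)*(-9) = -20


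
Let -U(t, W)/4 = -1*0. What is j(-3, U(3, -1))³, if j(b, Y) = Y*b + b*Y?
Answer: 0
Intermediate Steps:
U(t, W) = 0 (U(t, W) = -(-4)*0 = -4*0 = 0)
j(b, Y) = 2*Y*b (j(b, Y) = Y*b + Y*b = 2*Y*b)
j(-3, U(3, -1))³ = (2*0*(-3))³ = 0³ = 0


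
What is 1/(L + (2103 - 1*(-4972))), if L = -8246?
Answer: -1/1171 ≈ -0.00085397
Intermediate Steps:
1/(L + (2103 - 1*(-4972))) = 1/(-8246 + (2103 - 1*(-4972))) = 1/(-8246 + (2103 + 4972)) = 1/(-8246 + 7075) = 1/(-1171) = -1/1171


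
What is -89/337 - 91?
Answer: -30756/337 ≈ -91.264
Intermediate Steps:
-89/337 - 91 = -30756/337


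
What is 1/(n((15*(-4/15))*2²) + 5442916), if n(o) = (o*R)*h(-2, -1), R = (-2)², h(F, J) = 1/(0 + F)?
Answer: 1/5442948 ≈ 1.8372e-7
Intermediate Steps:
h(F, J) = 1/F
R = 4
n(o) = -2*o (n(o) = (o*4)/(-2) = (4*o)*(-½) = -2*o)
1/(n((15*(-4/15))*2²) + 5442916) = 1/(-2*15*(-4/15)*2² + 5442916) = 1/(-2*15*(-4*1/15)*4 + 5442916) = 1/(-2*15*(-4/15)*4 + 5442916) = 1/(-(-8)*4 + 5442916) = 1/(-2*(-16) + 5442916) = 1/(32 + 5442916) = 1/5442948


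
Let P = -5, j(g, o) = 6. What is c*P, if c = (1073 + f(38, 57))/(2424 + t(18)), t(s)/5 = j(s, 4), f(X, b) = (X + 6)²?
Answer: -5015/818 ≈ -6.1308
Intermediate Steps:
f(X, b) = (6 + X)²
t(s) = 30 (t(s) = 5*6 = 30)
c = 1003/818 (c = (1073 + (6 + 38)²)/(2424 + 30) = (1073 + 44²)/2454 = (1073 + 1936)*(1/2454) = 3009*(1/2454) = 1003/818 ≈ 1.2262)
c*P = (1003/818)*(-5) = -5015/818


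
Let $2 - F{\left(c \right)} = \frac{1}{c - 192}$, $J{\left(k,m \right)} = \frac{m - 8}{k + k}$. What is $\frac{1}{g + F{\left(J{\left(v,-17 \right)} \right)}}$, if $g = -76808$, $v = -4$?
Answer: $- \frac{1511}{116053858} \approx -1.302 \cdot 10^{-5}$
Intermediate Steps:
$J{\left(k,m \right)} = \frac{-8 + m}{2 k}$
$F{\left(c \right)} = 2 - \frac{1}{-192 + c}$ ($F{\left(c \right)} = 2 - \frac{1}{c - 192} = 2 - \frac{1}{-192 + c}$)
$\frac{1}{g + F{\left(J{\left(v,-17 \right)} \right)}} = \frac{1}{-76808 + \frac{-385 + 2 \frac{-8 - 17}{2 \left(-4\right)}}{-192 + \frac{-8 - 17}{2 \left(-4\right)}}} = \frac{1}{-76808 + \frac{-385 + 2 \cdot \frac{1}{2} \left(- \frac{1}{4}\right) \left(-25\right)}{-192 + \frac{1}{2} \left(- \frac{1}{4}\right) \left(-25\right)}} = \frac{1}{-76808 + \frac{-385 + 2 \cdot \frac{25}{8}}{-192 + \frac{25}{8}}} = \frac{1}{-76808 + \frac{-385 + \frac{25}{4}}{- \frac{1511}{8}}} = \frac{1}{-76808 - - \frac{3030}{1511}} = \frac{1}{-76808 + \frac{3030}{1511}} = \frac{1}{- \frac{116053858}{1511}} = - \frac{1511}{116053858}$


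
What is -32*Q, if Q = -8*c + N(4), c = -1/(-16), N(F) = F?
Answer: -112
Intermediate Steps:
c = 1/16 (c = -1*(-1/16) = 1/16 ≈ 0.062500)
Q = 7/2 (Q = -8*1/16 + 4 = -1/2 + 4 = 7/2 ≈ 3.5000)
-32*Q = -32*7/2 = -112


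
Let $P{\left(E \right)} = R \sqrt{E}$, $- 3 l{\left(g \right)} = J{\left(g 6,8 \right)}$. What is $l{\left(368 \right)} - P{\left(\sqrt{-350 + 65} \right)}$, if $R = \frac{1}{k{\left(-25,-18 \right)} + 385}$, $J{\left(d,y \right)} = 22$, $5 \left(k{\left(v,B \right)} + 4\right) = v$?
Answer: $- \frac{22}{3} - \frac{\sqrt[4]{-285}}{376} \approx -7.3411 - 0.007727 i$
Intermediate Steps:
$k{\left(v,B \right)} = -4 + \frac{v}{5}$
$l{\left(g \right)} = - \frac{22}{3}$ ($l{\left(g \right)} = \left(- \frac{1}{3}\right) 22 = - \frac{22}{3}$)
$R = \frac{1}{376}$ ($R = \frac{1}{\left(-4 + \frac{1}{5} \left(-25\right)\right) + 385} = \frac{1}{\left(-4 - 5\right) + 385} = \frac{1}{-9 + 385} = \frac{1}{376} \approx 0.0026596$)
$P{\left(E \right)} = \frac{\sqrt{E}}{376}$
$l{\left(368 \right)} - P{\left(\sqrt{-350 + 65} \right)} = - \frac{22}{3} - \frac{\sqrt{\sqrt{-350 + 65}}}{376} = - \frac{22}{3} - \frac{\sqrt{\sqrt{-285}}}{376} = - \frac{22}{3} - \frac{\sqrt{i \sqrt{285}}}{376} = - \frac{22}{3} - \frac{\sqrt[4]{285} \sqrt{i}}{376}$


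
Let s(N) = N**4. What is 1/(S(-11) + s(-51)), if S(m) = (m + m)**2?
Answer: 1/6765685 ≈ 1.4780e-7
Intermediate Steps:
S(m) = 4*m**2 (S(m) = (2*m)**2 = 4*m**2)
1/(S(-11) + s(-51)) = 1/(4*(-11)**2 + (-51)**4) = 1/(4*121 + 6765201) = 1/(484 + 6765201) = 1/6765685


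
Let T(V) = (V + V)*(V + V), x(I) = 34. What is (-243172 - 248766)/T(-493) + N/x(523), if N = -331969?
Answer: -2373203381/243049 ≈ -9764.3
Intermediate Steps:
T(V) = 4*V² (T(V) = (2*V)*(2*V) = 4*V²)
(-243172 - 248766)/T(-493) + N/x(523) = (-243172 - 248766)/((4*(-493)²)) - 331969/34 = -491938/(4*243049) - 331969*1/34 = -491938/972196 - 331969/34 = -491938*1/972196 - 331969/34 = -245969/486098 - 331969/34 = -2373203381/243049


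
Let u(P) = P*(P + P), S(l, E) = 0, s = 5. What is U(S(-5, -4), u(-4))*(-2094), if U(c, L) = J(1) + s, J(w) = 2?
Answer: -14658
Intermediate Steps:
u(P) = 2*P² (u(P) = P*(2*P) = 2*P²)
U(c, L) = 7 (U(c, L) = 2 + 5 = 7)
U(S(-5, -4), u(-4))*(-2094) = 7*(-2094) = -14658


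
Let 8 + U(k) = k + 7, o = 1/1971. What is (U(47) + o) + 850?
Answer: 1766017/1971 ≈ 896.00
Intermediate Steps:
o = 1/1971 ≈ 0.00050736
U(k) = -1 + k (U(k) = -8 + (k + 7) = -8 + (7 + k) = -1 + k)
(U(47) + o) + 850 = ((-1 + 47) + 1/1971) + 850 = (46 + 1/1971) + 850 = 90667/1971 + 850 = 1766017/1971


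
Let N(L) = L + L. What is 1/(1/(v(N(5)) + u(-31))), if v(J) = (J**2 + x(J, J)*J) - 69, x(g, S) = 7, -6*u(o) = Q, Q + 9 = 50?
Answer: 565/6 ≈ 94.167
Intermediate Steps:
Q = 41 (Q = -9 + 50 = 41)
u(o) = -41/6 (u(o) = -1/6*41 = -41/6)
N(L) = 2*L
v(J) = -69 + J**2 + 7*J (v(J) = (J**2 + 7*J) - 69 = -69 + J**2 + 7*J)
1/(1/(v(N(5)) + u(-31))) = 1/(1/((-69 + (2*5)**2 + 7*(2*5)) - 41/6)) = 1/(1/((-69 + 10**2 + 7*10) - 41/6)) = 1/(1/((-69 + 100 + 70) - 41/6)) = 1/(1/(101 - 41/6)) = 1/(1/(565/6)) = 1/(6/565) = 565/6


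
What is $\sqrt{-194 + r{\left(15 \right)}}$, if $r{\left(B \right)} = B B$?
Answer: $\sqrt{31} \approx 5.5678$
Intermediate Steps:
$r{\left(B \right)} = B^{2}$
$\sqrt{-194 + r{\left(15 \right)}} = \sqrt{-194 + 15^{2}} = \sqrt{-194 + 225} = \sqrt{31}$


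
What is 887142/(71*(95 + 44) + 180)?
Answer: 887142/10049 ≈ 88.282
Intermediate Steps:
887142/(71*(95 + 44) + 180) = 887142/(71*139 + 180) = 887142/(9869 + 180) = 887142/10049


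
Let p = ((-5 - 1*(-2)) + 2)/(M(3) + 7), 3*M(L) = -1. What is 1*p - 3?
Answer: -63/20 ≈ -3.1500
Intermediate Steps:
M(L) = -1/3 (M(L) = (1/3)*(-1) = -1/3)
p = -3/20 (p = ((-5 - 1*(-2)) + 2)/(-1/3 + 7) = ((-5 + 2) + 2)/(20/3) = (-3 + 2)*(3/20) = -1*3/20 = -3/20 ≈ -0.15000)
1*p - 3 = 1*(-3/20) - 3 = -3/20 - 3 = -63/20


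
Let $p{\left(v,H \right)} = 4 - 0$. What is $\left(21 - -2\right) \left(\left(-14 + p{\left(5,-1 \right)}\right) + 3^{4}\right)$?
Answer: $1633$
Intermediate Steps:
$p{\left(v,H \right)} = 4$ ($p{\left(v,H \right)} = 4 + 0 = 4$)
$\left(21 - -2\right) \left(\left(-14 + p{\left(5,-1 \right)}\right) + 3^{4}\right) = \left(21 - -2\right) \left(\left(-14 + 4\right) + 3^{4}\right) = \left(21 + 2\right) \left(-10 + 81\right) = 23 \cdot 71 = 1633$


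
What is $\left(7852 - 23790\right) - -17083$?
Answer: $1145$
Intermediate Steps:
$\left(7852 - 23790\right) - -17083 = \left(7852 - 23790\right) + 17083 = -15938 + 17083 = 1145$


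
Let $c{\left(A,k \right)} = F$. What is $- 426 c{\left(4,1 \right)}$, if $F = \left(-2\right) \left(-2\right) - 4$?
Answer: $0$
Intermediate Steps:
$F = 0$ ($F = 4 - 4 = 0$)
$c{\left(A,k \right)} = 0$
$- 426 c{\left(4,1 \right)} = \left(-426\right) 0 = 0$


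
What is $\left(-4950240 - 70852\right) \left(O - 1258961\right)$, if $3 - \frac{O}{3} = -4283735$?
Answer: $-58205768800276$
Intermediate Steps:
$O = 12851214$ ($O = 9 - -12851205 = 9 + 12851205 = 12851214$)
$\left(-4950240 - 70852\right) \left(O - 1258961\right) = \left(-4950240 - 70852\right) \left(12851214 - 1258961\right) = \left(-5021092\right) 11592253 = -58205768800276$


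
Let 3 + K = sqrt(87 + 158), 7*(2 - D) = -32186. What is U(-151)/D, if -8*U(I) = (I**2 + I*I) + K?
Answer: -45599/36800 - 7*sqrt(5)/36800 ≈ -1.2395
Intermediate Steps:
D = 4600 (D = 2 - 1/7*(-32186) = 2 + 4598 = 4600)
K = -3 + 7*sqrt(5) (K = -3 + sqrt(87 + 158) = -3 + sqrt(245) = -3 + 7*sqrt(5) ≈ 12.652)
U(I) = 3/8 - 7*sqrt(5)/8 - I**2/4 (U(I) = -((I**2 + I*I) + (-3 + 7*sqrt(5)))/8 = -((I**2 + I**2) + (-3 + 7*sqrt(5)))/8 = -(2*I**2 + (-3 + 7*sqrt(5)))/8 = -(-3 + 2*I**2 + 7*sqrt(5))/8 = 3/8 - 7*sqrt(5)/8 - I**2/4)
U(-151)/D = (3/8 - 7*sqrt(5)/8 - 1/4*(-151)**2)/4600 = (3/8 - 7*sqrt(5)/8 - 1/4*22801)*(1/4600) = (3/8 - 7*sqrt(5)/8 - 22801/4)*(1/4600) = (-45599/8 - 7*sqrt(5)/8)*(1/4600) = -45599/36800 - 7*sqrt(5)/36800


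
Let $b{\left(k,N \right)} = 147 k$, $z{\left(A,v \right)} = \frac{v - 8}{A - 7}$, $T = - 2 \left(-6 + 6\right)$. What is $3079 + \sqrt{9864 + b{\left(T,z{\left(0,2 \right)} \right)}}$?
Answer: $3079 + 6 \sqrt{274} \approx 3178.3$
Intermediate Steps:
$T = 0$ ($T = \left(-2\right) 0 = 0$)
$z{\left(A,v \right)} = \frac{-8 + v}{-7 + A}$
$3079 + \sqrt{9864 + b{\left(T,z{\left(0,2 \right)} \right)}} = 3079 + \sqrt{9864 + 147 \cdot 0} = 3079 + \sqrt{9864 + 0} = 3079 + \sqrt{9864} = 3079 + 6 \sqrt{274}$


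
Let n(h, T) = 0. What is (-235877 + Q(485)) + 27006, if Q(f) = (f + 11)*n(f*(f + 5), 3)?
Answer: -208871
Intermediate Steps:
Q(f) = 0 (Q(f) = (f + 11)*0 = (11 + f)*0 = 0)
(-235877 + Q(485)) + 27006 = (-235877 + 0) + 27006 = -235877 + 27006 = -208871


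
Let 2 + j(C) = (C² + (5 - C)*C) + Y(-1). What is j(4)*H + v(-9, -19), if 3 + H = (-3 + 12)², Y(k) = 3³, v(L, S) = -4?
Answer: 3506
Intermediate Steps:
Y(k) = 27
H = 78 (H = -3 + (-3 + 12)² = -3 + 9² = -3 + 81 = 78)
j(C) = 25 + C² + C*(5 - C) (j(C) = -2 + ((C² + (5 - C)*C) + 27) = -2 + ((C² + C*(5 - C)) + 27) = -2 + (27 + C² + C*(5 - C)) = 25 + C² + C*(5 - C))
j(4)*H + v(-9, -19) = (25 + 5*4)*78 - 4 = (25 + 20)*78 - 4 = 45*78 - 4 = 3510 - 4 = 3506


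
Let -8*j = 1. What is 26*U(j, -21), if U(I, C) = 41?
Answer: 1066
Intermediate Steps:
j = -⅛ (j = -⅛*1 = -⅛ ≈ -0.12500)
26*U(j, -21) = 26*41 = 1066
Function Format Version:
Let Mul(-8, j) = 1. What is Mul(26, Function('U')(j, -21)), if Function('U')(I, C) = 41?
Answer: 1066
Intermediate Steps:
j = Rational(-1, 8) (j = Mul(Rational(-1, 8), 1) = Rational(-1, 8) ≈ -0.12500)
Mul(26, Function('U')(j, -21)) = Mul(26, 41) = 1066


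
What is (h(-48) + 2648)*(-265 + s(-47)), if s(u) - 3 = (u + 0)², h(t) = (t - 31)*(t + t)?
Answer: 19921704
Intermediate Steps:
h(t) = 2*t*(-31 + t) (h(t) = (-31 + t)*(2*t) = 2*t*(-31 + t))
s(u) = 3 + u² (s(u) = 3 + (u + 0)² = 3 + u²)
(h(-48) + 2648)*(-265 + s(-47)) = (2*(-48)*(-31 - 48) + 2648)*(-265 + (3 + (-47)²)) = (2*(-48)*(-79) + 2648)*(-265 + (3 + 2209)) = (7584 + 2648)*(-265 + 2212) = 10232*1947 = 19921704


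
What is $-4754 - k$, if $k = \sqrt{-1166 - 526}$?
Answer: $-4754 - 6 i \sqrt{47} \approx -4754.0 - 41.134 i$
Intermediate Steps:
$k = 6 i \sqrt{47}$ ($k = \sqrt{-1692} = 6 i \sqrt{47} \approx 41.134 i$)
$-4754 - k = -4754 - 6 i \sqrt{47}$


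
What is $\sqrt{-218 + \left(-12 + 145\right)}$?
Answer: $i \sqrt{85} \approx 9.2195 i$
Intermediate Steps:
$\sqrt{-218 + \left(-12 + 145\right)} = \sqrt{-218 + 133} = \sqrt{-85} = i \sqrt{85}$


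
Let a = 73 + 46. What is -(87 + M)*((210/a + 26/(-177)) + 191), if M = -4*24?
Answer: 1738761/1003 ≈ 1733.6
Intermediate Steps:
a = 119
M = -96
-(87 + M)*((210/a + 26/(-177)) + 191) = -(87 - 96)*((210/119 + 26/(-177)) + 191) = -(-9)*((210*(1/119) + 26*(-1/177)) + 191) = -(-9)*((30/17 - 26/177) + 191) = -(-9)*(4868/3009 + 191) = -(-9)*579587/3009 = -1*(-1738761/1003) = 1738761/1003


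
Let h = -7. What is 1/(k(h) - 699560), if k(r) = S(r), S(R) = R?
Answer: -1/699567 ≈ -1.4295e-6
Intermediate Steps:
k(r) = r
1/(k(h) - 699560) = 1/(-7 - 699560) = 1/(-699567) = -1/699567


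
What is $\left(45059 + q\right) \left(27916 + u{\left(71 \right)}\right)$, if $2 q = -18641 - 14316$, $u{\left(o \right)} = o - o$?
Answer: $797853238$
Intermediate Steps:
$u{\left(o \right)} = 0$
$q = - \frac{32957}{2}$ ($q = \frac{-18641 - 14316}{2} = \frac{1}{2} \left(-32957\right) = - \frac{32957}{2} \approx -16479.0$)
$\left(45059 + q\right) \left(27916 + u{\left(71 \right)}\right) = \left(45059 - \frac{32957}{2}\right) \left(27916 + 0\right) = \frac{57161}{2} \cdot 27916 = 797853238$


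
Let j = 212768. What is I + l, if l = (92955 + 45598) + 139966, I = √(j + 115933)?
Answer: 278519 + √328701 ≈ 2.7909e+5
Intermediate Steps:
I = √328701 (I = √(212768 + 115933) = √328701 ≈ 573.32)
l = 278519 (l = 138553 + 139966 = 278519)
I + l = √328701 + 278519 = 278519 + √328701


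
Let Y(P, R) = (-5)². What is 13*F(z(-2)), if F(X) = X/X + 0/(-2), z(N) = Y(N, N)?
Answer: 13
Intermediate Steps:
Y(P, R) = 25
z(N) = 25
F(X) = 1 (F(X) = 1 + 0*(-½) = 1 + 0 = 1)
13*F(z(-2)) = 13*1 = 13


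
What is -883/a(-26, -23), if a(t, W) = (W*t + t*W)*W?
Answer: 883/27508 ≈ 0.032100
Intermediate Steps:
a(t, W) = 2*t*W² (a(t, W) = (W*t + W*t)*W = (2*W*t)*W = 2*t*W²)
-883/a(-26, -23) = -883/(2*(-26)*(-23)²) = -883/(2*(-26)*529) = -883/(-27508) = -883*(-1/27508) = 883/27508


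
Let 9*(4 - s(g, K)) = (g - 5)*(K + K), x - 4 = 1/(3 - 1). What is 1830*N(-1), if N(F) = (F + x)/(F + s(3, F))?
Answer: 57645/23 ≈ 2506.3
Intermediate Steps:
x = 9/2 (x = 4 + 1/(3 - 1) = 4 + 1/2 = 9/2 ≈ 4.5000)
s(g, K) = 4 - 2*K*(-5 + g)/9 (s(g, K) = 4 - (g - 5)*(K + K)/9 = 4 - (-5 + g)*2*K/9 = 4 - 2*K*(-5 + g)/9)
N(F) = (9/2 + F)/(4 + 13*F/9) (N(F) = (F + 9/2)/(F + (4 + 10*F/9 - 2/9*F*3)) = (9/2 + F)/(F + (4 + 10*F/9 - 2*F/3)) = (9/2 + F)/(F + (4 + 4*F/9)) = (9/2 + F)/(4 + 13*F/9))
1830*N(-1) = 1830*(9*(9 + 2*(-1))/(2*(36 + 13*(-1)))) = 1830*(9*(9 - 2)/(2*(36 - 13))) = 1830*((9/2)*7/23) = 1830*((9/2)*(1/23)*7) = 1830*(63/46) = 57645/23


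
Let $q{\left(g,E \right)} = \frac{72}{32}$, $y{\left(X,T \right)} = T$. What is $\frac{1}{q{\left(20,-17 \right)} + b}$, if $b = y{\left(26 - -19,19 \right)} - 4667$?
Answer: $- \frac{4}{18583} \approx -0.00021525$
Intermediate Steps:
$q{\left(g,E \right)} = \frac{9}{4}$ ($q{\left(g,E \right)} = 72 \cdot \frac{1}{32} = \frac{9}{4}$)
$b = -4648$ ($b = 19 - 4667 = -4648$)
$\frac{1}{q{\left(20,-17 \right)} + b} = \frac{1}{\frac{9}{4} - 4648} = \frac{1}{- \frac{18583}{4}} = - \frac{4}{18583}$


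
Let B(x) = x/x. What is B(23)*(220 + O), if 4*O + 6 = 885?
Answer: 1759/4 ≈ 439.75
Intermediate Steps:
O = 879/4 (O = -3/2 + (¼)*885 = -3/2 + 885/4 = 879/4 ≈ 219.75)
B(x) = 1
B(23)*(220 + O) = 1*(220 + 879/4) = 1*(1759/4) = 1759/4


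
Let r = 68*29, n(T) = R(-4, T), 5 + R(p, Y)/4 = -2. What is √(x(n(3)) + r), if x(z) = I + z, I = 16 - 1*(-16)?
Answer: 2*√494 ≈ 44.452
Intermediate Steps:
R(p, Y) = -28 (R(p, Y) = -20 + 4*(-2) = -20 - 8 = -28)
n(T) = -28
I = 32 (I = 16 + 16 = 32)
x(z) = 32 + z
r = 1972
√(x(n(3)) + r) = √((32 - 28) + 1972) = √(4 + 1972) = √1976 = 2*√494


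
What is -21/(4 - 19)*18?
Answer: 126/5 ≈ 25.200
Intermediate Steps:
-21/(4 - 19)*18 = -21/(-15)*18 = -21*(-1/15)*18 = (7/5)*18 = 126/5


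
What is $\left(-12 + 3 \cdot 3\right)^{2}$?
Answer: $9$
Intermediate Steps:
$\left(-12 + 3 \cdot 3\right)^{2} = \left(-12 + 9\right)^{2} = \left(-3\right)^{2} = 9$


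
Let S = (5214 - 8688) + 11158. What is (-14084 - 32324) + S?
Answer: -38724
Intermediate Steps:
S = 7684 (S = -3474 + 11158 = 7684)
(-14084 - 32324) + S = (-14084 - 32324) + 7684 = -46408 + 7684 = -38724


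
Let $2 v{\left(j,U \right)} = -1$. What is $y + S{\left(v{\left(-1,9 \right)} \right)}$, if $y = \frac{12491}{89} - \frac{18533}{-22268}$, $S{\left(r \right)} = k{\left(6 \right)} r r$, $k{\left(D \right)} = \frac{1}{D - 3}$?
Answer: $\frac{419946269}{2972778} \approx 141.26$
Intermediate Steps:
$k{\left(D \right)} = \frac{1}{-3 + D}$
$v{\left(j,U \right)} = - \frac{1}{2}$ ($v{\left(j,U \right)} = \frac{1}{2} \left(-1\right) = - \frac{1}{2}$)
$S{\left(r \right)} = \frac{r^{2}}{3}$ ($S{\left(r \right)} = \frac{r r}{-3 + 6} = \frac{r^{2}}{3}$)
$y = \frac{279799025}{1981852}$ ($y = 12491 \cdot \frac{1}{89} - - \frac{18533}{22268} = \frac{12491}{89} + \frac{18533}{22268} = \frac{279799025}{1981852} \approx 141.18$)
$y + S{\left(v{\left(-1,9 \right)} \right)} = \frac{279799025}{1981852} + \frac{\left(- \frac{1}{2}\right)^{2}}{3} = \frac{279799025}{1981852} + \frac{1}{3} \cdot \frac{1}{4} = \frac{279799025}{1981852} + \frac{1}{12} = \frac{419946269}{2972778}$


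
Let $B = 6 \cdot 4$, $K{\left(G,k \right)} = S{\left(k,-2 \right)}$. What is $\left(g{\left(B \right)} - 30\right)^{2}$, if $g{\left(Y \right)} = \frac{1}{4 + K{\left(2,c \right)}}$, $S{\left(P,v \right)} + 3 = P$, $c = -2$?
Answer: $961$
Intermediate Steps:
$S{\left(P,v \right)} = -3 + P$
$K{\left(G,k \right)} = -3 + k$
$B = 24$
$g{\left(Y \right)} = -1$ ($g{\left(Y \right)} = \frac{1}{4 - 5} = \frac{1}{-1} = -1$)
$\left(g{\left(B \right)} - 30\right)^{2} = \left(-1 - 30\right)^{2} = \left(-31\right)^{2} = 961$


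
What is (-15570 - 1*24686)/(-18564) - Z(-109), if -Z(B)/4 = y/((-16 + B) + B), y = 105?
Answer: 34/91 ≈ 0.37363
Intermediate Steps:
Z(B) = -420/(-16 + 2*B) (Z(B) = -420/((-16 + B) + B) = -420/(-16 + 2*B))
(-15570 - 1*24686)/(-18564) - Z(-109) = (-15570 - 1*24686)/(-18564) - (-210)/(-8 - 109) = (-15570 - 24686)*(-1/18564) - (-210)/(-117) = -40256*(-1/18564) - (-210)*(-1)/117 = 592/273 - 1*70/39 = 592/273 - 70/39 = 34/91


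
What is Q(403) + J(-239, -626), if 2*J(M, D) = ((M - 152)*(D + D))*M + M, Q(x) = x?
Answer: -116997581/2 ≈ -5.8499e+7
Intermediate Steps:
J(M, D) = M/2 + D*M*(-152 + M) (J(M, D) = (((M - 152)*(D + D))*M + M)/2 = (((-152 + M)*(2*D))*M + M)/2 = ((2*D*(-152 + M))*M + M)/2 = (2*D*M*(-152 + M) + M)/2 = (M + 2*D*M*(-152 + M))/2 = M/2 + D*M*(-152 + M))
Q(403) + J(-239, -626) = 403 + (½)*(-239)*(1 - 304*(-626) + 2*(-626)*(-239)) = 403 + (½)*(-239)*(1 + 190304 + 299228) = 403 + (½)*(-239)*489533 = 403 - 116998387/2 = -116997581/2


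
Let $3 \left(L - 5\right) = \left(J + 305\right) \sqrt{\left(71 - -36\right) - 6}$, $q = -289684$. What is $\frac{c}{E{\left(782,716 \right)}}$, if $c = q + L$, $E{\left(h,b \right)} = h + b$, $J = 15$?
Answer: $- \frac{289679}{1498} + \frac{160 \sqrt{101}}{2247} \approx -192.66$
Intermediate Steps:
$E{\left(h,b \right)} = b + h$
$L = 5 + \frac{320 \sqrt{101}}{3}$ ($L = 5 + \frac{\left(15 + 305\right) \sqrt{\left(71 - -36\right) - 6}}{3} = 5 + \frac{320 \sqrt{\left(71 + 36\right) - 6}}{3} = 5 + \frac{320 \sqrt{107 - 6}}{3} = 5 + \frac{320 \sqrt{101}}{3} \approx 1077.0$)
$c = -289679 + \frac{320 \sqrt{101}}{3}$ ($c = -289684 + \left(5 + \frac{320 \sqrt{101}}{3}\right) = -289679 + \frac{320 \sqrt{101}}{3} \approx -2.8861 \cdot 10^{5}$)
$\frac{c}{E{\left(782,716 \right)}} = \frac{-289679 + \frac{320 \sqrt{101}}{3}}{716 + 782} = \frac{-289679 + \frac{320 \sqrt{101}}{3}}{1498} = \left(-289679 + \frac{320 \sqrt{101}}{3}\right) \frac{1}{1498} = - \frac{289679}{1498} + \frac{160 \sqrt{101}}{2247}$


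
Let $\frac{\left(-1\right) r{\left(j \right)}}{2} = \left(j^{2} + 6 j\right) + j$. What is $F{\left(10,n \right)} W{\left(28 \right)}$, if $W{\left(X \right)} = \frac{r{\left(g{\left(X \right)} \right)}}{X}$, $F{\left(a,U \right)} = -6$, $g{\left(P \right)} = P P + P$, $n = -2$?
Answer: $285012$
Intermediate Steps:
$g{\left(P \right)} = P + P^{2}$ ($g{\left(P \right)} = P^{2} + P = P + P^{2}$)
$r{\left(j \right)} = - 14 j - 2 j^{2}$ ($r{\left(j \right)} = - 2 \left(\left(j^{2} + 6 j\right) + j\right) = - 2 \left(j^{2} + 7 j\right) = - 14 j - 2 j^{2}$)
$W{\left(X \right)} = - 2 \left(1 + X\right) \left(7 + X \left(1 + X\right)\right)$ ($W{\left(X \right)} = \frac{\left(-2\right) X \left(1 + X\right) \left(7 + X \left(1 + X\right)\right)}{X} = - 2 \left(1 + X\right) \left(7 + X \left(1 + X\right)\right)$)
$F{\left(10,n \right)} W{\left(28 \right)} = - 6 \left(- 2 \left(1 + 28\right) \left(7 + 28 \left(1 + 28\right)\right)\right) = - 6 \left(\left(-2\right) 29 \left(7 + 28 \cdot 29\right)\right) = - 6 \left(\left(-2\right) 29 \left(7 + 812\right)\right) = - 6 \left(\left(-2\right) 29 \cdot 819\right) = \left(-6\right) \left(-47502\right) = 285012$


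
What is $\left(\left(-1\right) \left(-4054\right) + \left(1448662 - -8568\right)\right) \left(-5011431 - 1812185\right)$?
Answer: $-9971240882944$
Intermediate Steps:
$\left(\left(-1\right) \left(-4054\right) + \left(1448662 - -8568\right)\right) \left(-5011431 - 1812185\right) = \left(4054 + \left(1448662 + 8568\right)\right) \left(-6823616\right) = \left(4054 + 1457230\right) \left(-6823616\right) = 1461284 \left(-6823616\right) = -9971240882944$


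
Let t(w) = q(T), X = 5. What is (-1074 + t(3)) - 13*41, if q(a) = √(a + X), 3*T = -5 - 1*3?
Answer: -1607 + √21/3 ≈ -1605.5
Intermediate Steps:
T = -8/3 (T = (-5 - 1*3)/3 = (-5 - 3)/3 = (⅓)*(-8) = -8/3 ≈ -2.6667)
q(a) = √(5 + a) (q(a) = √(a + 5) = √(5 + a))
t(w) = √21/3 (t(w) = √(5 - 8/3) = √(7/3) = √21/3)
(-1074 + t(3)) - 13*41 = (-1074 + √21/3) - 13*41 = (-1074 + √21/3) - 533 = -1607 + √21/3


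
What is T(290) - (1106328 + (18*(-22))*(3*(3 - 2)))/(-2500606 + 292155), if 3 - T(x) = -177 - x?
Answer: 1039077110/2208451 ≈ 470.50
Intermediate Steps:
T(x) = 180 + x (T(x) = 3 - (-177 - x) = 3 + (177 + x) = 180 + x)
T(290) - (1106328 + (18*(-22))*(3*(3 - 2)))/(-2500606 + 292155) = (180 + 290) - (1106328 + (18*(-22))*(3*(3 - 2)))/(-2500606 + 292155) = 470 - (1106328 - 1188)/(-2208451) = 470 - (1106328 - 396*3)*(-1)/2208451 = 470 - (1106328 - 1188)*(-1)/2208451 = 470 - 1105140*(-1)/2208451 = 470 - 1*(-1105140/2208451) = 470 + 1105140/2208451 = 1039077110/2208451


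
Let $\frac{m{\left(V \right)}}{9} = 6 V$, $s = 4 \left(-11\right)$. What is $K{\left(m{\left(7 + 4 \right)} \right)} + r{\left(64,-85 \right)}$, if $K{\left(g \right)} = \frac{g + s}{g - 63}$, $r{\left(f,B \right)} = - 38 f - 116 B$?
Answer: $\frac{3944818}{531} \approx 7429.0$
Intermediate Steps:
$s = -44$
$r{\left(f,B \right)} = - 116 B - 38 f$
$m{\left(V \right)} = 54 V$ ($m{\left(V \right)} = 9 \cdot 6 V = 54 V$)
$K{\left(g \right)} = \frac{-44 + g}{-63 + g}$ ($K{\left(g \right)} = \frac{g - 44}{g - 63} = \frac{-44 + g}{-63 + g}$)
$K{\left(m{\left(7 + 4 \right)} \right)} + r{\left(64,-85 \right)} = \frac{-44 + 54 \left(7 + 4\right)}{-63 + 54 \left(7 + 4\right)} - -7428 = \frac{-44 + 54 \cdot 11}{-63 + 54 \cdot 11} + \left(9860 - 2432\right) = \frac{-44 + 594}{-63 + 594} + 7428 = \frac{1}{531} \cdot 550 + 7428 = \frac{550}{531} + 7428 = \frac{3944818}{531}$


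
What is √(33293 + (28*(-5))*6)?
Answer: √32453 ≈ 180.15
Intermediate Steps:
√(33293 + (28*(-5))*6) = √(33293 - 140*6) = √(33293 - 840) = √32453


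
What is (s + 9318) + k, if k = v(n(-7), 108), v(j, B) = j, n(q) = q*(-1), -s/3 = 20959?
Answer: -53552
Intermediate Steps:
s = -62877 (s = -3*20959 = -62877)
n(q) = -q
k = 7 (k = -1*(-7) = 7)
(s + 9318) + k = (-62877 + 9318) + 7 = -53559 + 7 = -53552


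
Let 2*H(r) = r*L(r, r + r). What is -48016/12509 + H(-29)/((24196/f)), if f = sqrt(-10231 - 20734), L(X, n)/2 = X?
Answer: -48016/12509 + 841*I*sqrt(30965)/24196 ≈ -3.8385 + 6.1163*I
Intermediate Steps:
L(X, n) = 2*X
f = I*sqrt(30965) (f = sqrt(-30965) = I*sqrt(30965) ≈ 175.97*I)
H(r) = r**2 (H(r) = (r*(2*r))/2 = (2*r**2)/2 = r**2)
-48016/12509 + H(-29)/((24196/f)) = -48016/12509 + (-29)**2/((24196/((I*sqrt(30965))))) = -48016*1/12509 + 841/((24196*(-I*sqrt(30965)/30965))) = -48016/12509 + 841/((-24196*I*sqrt(30965)/30965)) = -48016/12509 + 841*(I*sqrt(30965)/24196) = -48016/12509 + 841*I*sqrt(30965)/24196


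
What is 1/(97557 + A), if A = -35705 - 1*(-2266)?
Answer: 1/64118 ≈ 1.5596e-5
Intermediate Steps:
A = -33439 (A = -35705 + 2266 = -33439)
1/(97557 + A) = 1/(97557 - 33439) = 1/64118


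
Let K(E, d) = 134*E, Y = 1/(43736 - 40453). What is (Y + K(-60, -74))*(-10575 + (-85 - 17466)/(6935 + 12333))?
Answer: 5378749707896669/63256844 ≈ 8.5030e+7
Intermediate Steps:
Y = 1/3283 ≈ 0.00030460
(Y + K(-60, -74))*(-10575 + (-85 - 17466)/(6935 + 12333)) = (1/3283 + 134*(-60))*(-10575 + (-85 - 17466)/(6935 + 12333)) = (1/3283 - 8040)*(-10575 - 17551/19268) = -26395319*(-10575 - 17551*1/19268)/3283 = -26395319*(-10575 - 17551/19268)/3283 = -26395319/3283*(-203776651/19268) = 5378749707896669/63256844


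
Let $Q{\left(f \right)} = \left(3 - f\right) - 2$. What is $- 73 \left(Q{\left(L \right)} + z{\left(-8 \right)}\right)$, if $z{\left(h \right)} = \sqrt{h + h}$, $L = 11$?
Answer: $730 - 292 i \approx 730.0 - 292.0 i$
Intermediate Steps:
$z{\left(h \right)} = \sqrt{2} \sqrt{h}$ ($z{\left(h \right)} = \sqrt{2 h} = \sqrt{2} \sqrt{h}$)
$Q{\left(f \right)} = 1 - f$
$- 73 \left(Q{\left(L \right)} + z{\left(-8 \right)}\right) = - 73 \left(\left(1 - 11\right) + \sqrt{2} \sqrt{-8}\right) = - 73 \left(\left(1 - 11\right) + \sqrt{2} \cdot 2 i \sqrt{2}\right) = - 73 \left(-10 + 4 i\right) = 730 - 292 i$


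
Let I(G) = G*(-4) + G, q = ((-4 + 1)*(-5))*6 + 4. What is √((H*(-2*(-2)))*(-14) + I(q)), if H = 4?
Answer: I*√506 ≈ 22.494*I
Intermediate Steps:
q = 94 (q = -3*(-5)*6 + 4 = 15*6 + 4 = 90 + 4 = 94)
I(G) = -3*G (I(G) = -4*G + G = -3*G)
√((H*(-2*(-2)))*(-14) + I(q)) = √((4*(-2*(-2)))*(-14) - 3*94) = √((4*4)*(-14) - 282) = √(16*(-14) - 282) = √(-224 - 282) = √(-506) = I*√506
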